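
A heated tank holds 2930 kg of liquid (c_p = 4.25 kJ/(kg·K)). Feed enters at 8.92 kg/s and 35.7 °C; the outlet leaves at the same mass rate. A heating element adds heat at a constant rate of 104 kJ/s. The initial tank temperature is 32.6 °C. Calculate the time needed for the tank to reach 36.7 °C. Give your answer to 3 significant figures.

M c_p dT/dt = ṁ c_p (T_in − T) + Q̇.
τ = M/ṁ = 328.48 s; T_ss = T_in + Q̇/(ṁ c_p) = 38.443 °C.
T(t) = T_ss + (T₀ − T_ss) e^(−t/τ). Set T = 36.7:
e^(−t/τ) = (36.7 − 38.443)/(32.6 − 38.443) = 0.29835
t = −328.48 · ln(0.29835) = 397.29 s.

397 s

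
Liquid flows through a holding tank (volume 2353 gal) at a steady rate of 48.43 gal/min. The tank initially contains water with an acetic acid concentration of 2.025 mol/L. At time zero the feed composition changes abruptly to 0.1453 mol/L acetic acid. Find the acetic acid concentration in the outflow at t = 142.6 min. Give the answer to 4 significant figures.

Mass balance on the solute (V constant): V dC/dt = Q(C_in − C).
Rewrite as dC/dt + C/τ = C_in/τ, τ = V/Q = 48.5856 min.
This is linear first-order; C(t) = C_in + (C₀ − C_in) e^(−t/τ).
C(142.6) = 0.1453 + (2.025 − 0.1453)·e^(−142.6/48.5856) = 0.1453 + (1.87970)·0.0531293 = 0.245167 mol/L.

0.2452 mol/L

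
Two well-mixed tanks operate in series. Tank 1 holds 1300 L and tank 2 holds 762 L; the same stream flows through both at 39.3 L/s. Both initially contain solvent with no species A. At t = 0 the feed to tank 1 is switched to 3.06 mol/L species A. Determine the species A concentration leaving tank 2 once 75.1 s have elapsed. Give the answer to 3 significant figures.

2.39 mol/L

Each tank obeys Vᵢ dCᵢ/dt = Q(Cᵢ₋₁ − Cᵢ), so τᵢ = Vᵢ/Q.
τ₁ = 1300/39.3 = 33.079 s; τ₂ = 762/39.3 = 19.389 s.
Tank 1: C₁ = C_in(1 − e^(−t/τ₁)). Tank 2 (τ₁ ≠ τ₂): C₂ = C_in[1 − (τ₁ e^(−t/τ₁) − τ₂ e^(−t/τ₂))/(τ₁ − τ₂)].
At t = 75.1: e^(−t/τ₁) = 0.10328, e^(−t/τ₂) = 0.020790.
C₂ = 3.06·[1 − (33.079·0.10328 − 19.389·0.020790)/(13.690)] = 3.06·0.77989 = 2.3865 mol/L.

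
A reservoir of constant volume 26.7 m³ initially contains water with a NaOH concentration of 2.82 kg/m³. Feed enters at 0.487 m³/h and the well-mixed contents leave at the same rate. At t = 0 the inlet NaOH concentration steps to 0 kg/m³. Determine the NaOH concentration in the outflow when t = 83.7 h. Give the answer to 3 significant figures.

Species balance on the tank: V dC/dt = Q(C_in − C).
Time constant τ = V/Q = 26.7/0.487 = 54.825 h.
This is linear first-order; C(t) = C_in + (C₀ − C_in) e^(−t/τ).
C(83.7) = 0 + (2.82 − 0)·e^(−83.7/54.825) = 0 + (2.8200)·0.21726 = 0.61267 kg/m³.

0.613 kg/m³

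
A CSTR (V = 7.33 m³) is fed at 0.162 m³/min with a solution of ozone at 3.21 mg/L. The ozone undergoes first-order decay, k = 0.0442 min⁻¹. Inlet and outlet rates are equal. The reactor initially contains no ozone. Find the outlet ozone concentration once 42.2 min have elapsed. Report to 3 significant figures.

1.00 mg/L

Species balance: V dC/dt = Q C_in − Q C − k V C.
This is linear with rate a = Q/V + k = 0.066301 min⁻¹.
C_ss = Q C_in/(Q + kV) = 1.0700 mg/L; C(t) = C_ss + (C₀ − C_ss) e^(−a t).
C(42.2) = 1.0700 + (-1.0700)·e^(−0.066301·42.2) = 1.0700 + (-1.0700)·0.060938 = 1.0048 mg/L.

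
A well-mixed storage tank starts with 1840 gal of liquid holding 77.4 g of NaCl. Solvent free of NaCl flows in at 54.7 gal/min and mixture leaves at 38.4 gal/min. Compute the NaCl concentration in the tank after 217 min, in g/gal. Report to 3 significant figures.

0.00115 g/gal

Let m(t) be the amount of NaCl. Volume: V(t) = V₀ + (Q_in − Q_out) t = 1840 + 16.300 t; V(217) = 5377.1 gal.
Species balance (pure solvent in): dm/dt = −Q_out · m/V(t).
Separate: dm/m = −Q_out dt/V(t) ⇒ ln(m/m₀) = −(Q_out/(Q_in−Q_out)) ln(V/V₀).
m = m₀ (V₀/V)^(Q_out/(Q_in−Q_out)) = 77.4 × (1840/5377.1)^(2.3558) = 6.1881 g.
C = m/V = 6.1881/5377.1 = 0.0011508 g/gal.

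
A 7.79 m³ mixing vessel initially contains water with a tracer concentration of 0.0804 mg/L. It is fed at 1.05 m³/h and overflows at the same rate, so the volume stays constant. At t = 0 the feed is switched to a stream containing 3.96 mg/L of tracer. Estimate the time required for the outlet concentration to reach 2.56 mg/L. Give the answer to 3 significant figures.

7.56 h

Species balance on the tank: V dC/dt = Q(C_in − C), so τ = V/Q = 7.4190 h.
C(t) = C_in + (C₀ − C_in) e^(−t/τ). Set C = 2.56 and solve for t:
e^(−t/τ) = (C − C_in)/(C₀ − C_in) = (2.56 − 3.96)/(0.0804 − 3.96) = 0.36086
t = −τ ln(…) = 7.4190 × 1.0193 = 7.5619 h.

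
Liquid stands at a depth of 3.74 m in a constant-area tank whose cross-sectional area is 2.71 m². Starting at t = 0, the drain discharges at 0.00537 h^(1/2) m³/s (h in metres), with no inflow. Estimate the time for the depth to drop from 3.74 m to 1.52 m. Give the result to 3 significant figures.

708 s

A dh/dt = −Q_out = −0.00537 √h.
Separate and integrate: 2(√h − √h₀) = −(0.00537/A) t.
t = 2A(√h₀ − √h)/0.00537 = 2·2.71·(√3.74 − √1.52)/0.00537
  = 5.4200 × (1.9339 − 1.2329) / 0.00537 = 707.55 s.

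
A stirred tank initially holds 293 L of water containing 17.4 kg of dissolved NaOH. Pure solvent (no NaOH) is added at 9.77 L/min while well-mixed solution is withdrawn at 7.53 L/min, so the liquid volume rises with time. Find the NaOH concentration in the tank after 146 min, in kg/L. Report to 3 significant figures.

Let m(t) be the amount of NaOH. Volume: V(t) = V₀ + (Q_in − Q_out) t = 293 + 2.2400 t; V(146) = 620.04 L.
Species balance (pure solvent in): dm/dt = −Q_out · m/V(t).
dm/m = −Q_out dt/(V₀ + 2.2400 t); integrating gives ln(m/m₀) = −(Q_out/(Q_in−Q_out)) ln(V/V₀).
m = m₀ (V₀/V)^(Q_out/(Q_in−Q_out)) = 17.4 × (293/620.04)^(3.3616) = 1.4001 kg.
C = m/V = 1.4001/620.04 = 0.0022581 kg/L.

0.00226 kg/L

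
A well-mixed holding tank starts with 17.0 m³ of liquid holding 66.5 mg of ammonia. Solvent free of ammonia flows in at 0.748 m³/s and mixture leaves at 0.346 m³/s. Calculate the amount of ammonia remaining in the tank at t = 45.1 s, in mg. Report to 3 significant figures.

35.6 mg

Let m(t) be the amount of ammonia. Volume: V(t) = V₀ + (Q_in − Q_out) t = 17.0 + 0.40200 t; V(45.1) = 35.130 m³.
No ammonia enters, so dm/dt = −Q_out · (m/V).
dm/m = −Q_out dt/(V₀ + 0.40200 t); integrating gives ln(m/m₀) = −(Q_out/(Q_in−Q_out)) ln(V/V₀).
m = m₀ (V₀/V)^(Q_out/(Q_in−Q_out)) = 66.5 × (17.0/35.130)^(0.86070) = 35.604 mg.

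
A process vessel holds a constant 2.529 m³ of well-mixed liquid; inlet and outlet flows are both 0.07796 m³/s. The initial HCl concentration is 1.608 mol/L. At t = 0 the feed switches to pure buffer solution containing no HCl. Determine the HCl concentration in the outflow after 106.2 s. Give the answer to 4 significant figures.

Mass balance on the solute (V constant): V dC/dt = Q(C_in − C).
Time constant τ = V/Q = 2.529/0.07796 = 32.4397 s.
Solution: C(t) = C_in + (C₀ − C_in) e^(−t/τ).
C(106.2) = 0 + (1.608 − 0)·e^(−106.2/32.4397) = 0 + (1.60800)·0.0378636 = 0.0608847 mol/L.

0.06088 mol/L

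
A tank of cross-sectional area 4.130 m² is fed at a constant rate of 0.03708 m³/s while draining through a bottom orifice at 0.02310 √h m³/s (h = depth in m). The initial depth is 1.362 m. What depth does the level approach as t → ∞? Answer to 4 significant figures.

2.577 m

Volume balance on the tank: A dh/dt = Q_in − 0.02310 √h. At steady state dh/dt = 0:
Q_in = 0.02310 √h_ss ⇒ √h_ss = 0.03708/0.02310 = 1.60519.
h_ss = 1.60519² = 2.57665 m. (Since h₀ = 1.362 m < h_ss, the level will rise toward this value.)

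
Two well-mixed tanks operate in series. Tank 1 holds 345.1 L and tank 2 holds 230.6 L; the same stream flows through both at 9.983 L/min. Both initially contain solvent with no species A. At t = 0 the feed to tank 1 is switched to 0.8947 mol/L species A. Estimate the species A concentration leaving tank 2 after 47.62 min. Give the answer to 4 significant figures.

0.4439 mol/L

Each tank obeys Vᵢ dCᵢ/dt = Q(Cᵢ₋₁ − Cᵢ), so τᵢ = Vᵢ/Q.
τ₁ = 345.1/9.983 = 34.5688 min; τ₂ = 230.6/9.983 = 23.0993 min.
Tank 1: C₁ = C_in(1 − e^(−t/τ₁)). Tank 2 (τ₁ ≠ τ₂): C₂ = C_in[1 − (τ₁ e^(−t/τ₁) − τ₂ e^(−t/τ₂))/(τ₁ − τ₂)].
At t = 47.62: e^(−t/τ₁) = 0.252197, e^(−t/τ₂) = 0.127258.
C₂ = 0.8947·[1 − (34.5688·0.252197 − 23.0993·0.127258)/(11.4695)] = 0.8947·0.496179 = 0.443931 mol/L.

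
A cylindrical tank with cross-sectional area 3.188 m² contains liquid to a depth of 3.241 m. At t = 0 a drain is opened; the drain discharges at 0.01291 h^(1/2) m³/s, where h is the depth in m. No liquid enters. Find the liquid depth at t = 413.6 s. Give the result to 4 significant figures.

Unsteady balance on liquid volume: A dh/dt = −0.01291 √h.
This is separable: 2 d(√h)/dt = −0.01291/A, so √h = √h₀ − (0.01291/(2A)) t.
√h = √3.241 − 0.01291·413.6/(2·3.188) = 1.80028 − 0.837449 = 0.962829.
h = 0.962829² = 0.927039 m.

0.9270 m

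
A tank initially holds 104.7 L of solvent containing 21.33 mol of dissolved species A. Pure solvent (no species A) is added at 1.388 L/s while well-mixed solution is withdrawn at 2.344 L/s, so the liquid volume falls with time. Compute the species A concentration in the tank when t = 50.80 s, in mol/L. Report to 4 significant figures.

0.08241 mol/L

Total volume: dV/dt = Q_in − Q_out = -0.956000 L/s, so V(t) = 104.7 − 0.956000 t and V(50.80) = 56.1352 L.
Species balance (pure solvent in): dm/dt = −Q_out · m/V(t).
Separate: dm/m = −Q_out dt/V(t) ⇒ ln(m/m₀) = −(Q_out/(Q_in−Q_out)) ln(V/V₀).
m = m₀ (V₀/V)^(Q_out/(Q_in−Q_out)) = 21.33 × (104.7/56.1352)^(-2.45188) = 4.62635 mol.
C = m/V = 4.62635/56.1352 = 0.0824144 mol/L.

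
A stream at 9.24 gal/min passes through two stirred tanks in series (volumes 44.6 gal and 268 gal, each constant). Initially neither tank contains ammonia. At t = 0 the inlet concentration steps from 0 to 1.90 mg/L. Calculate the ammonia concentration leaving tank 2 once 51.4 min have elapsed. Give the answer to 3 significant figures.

Species balance on tank i: dCᵢ/dt = (Cᵢ₋₁ − Cᵢ)/τᵢ with τᵢ = Vᵢ/Q.
τ₁ = 44.6/9.24 = 4.8268 min; τ₂ = 268/9.24 = 29.004 min.
Solving the cascade with C₁(0)=C₂(0)=0 gives C₂(t) = C_in[1 − (τ₁ e^(−t/τ₁) − τ₂ e^(−t/τ₂))/(τ₁ − τ₂)].
At t = 51.4: e^(−t/τ₁) = 2.3730e-05, e^(−t/τ₂) = 0.16997.
C₂ = 1.90·[1 − (4.8268·2.3730e-05 − 29.004·0.16997)/(-24.177)] = 1.90·0.79610 = 1.5126 mg/L.

1.51 mg/L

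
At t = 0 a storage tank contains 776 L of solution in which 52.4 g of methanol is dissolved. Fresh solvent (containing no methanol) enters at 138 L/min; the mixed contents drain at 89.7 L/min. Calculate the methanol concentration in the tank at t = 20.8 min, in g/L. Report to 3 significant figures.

Total volume: dV/dt = Q_in − Q_out = 48.300 L/min, so V(t) = 776 + 48.300 t and V(20.8) = 1780.6 L.
Species balance (pure solvent in): dm/dt = −Q_out · m/V(t).
dm/m = −Q_out dt/(V₀ + 48.300 t); integrating gives ln(m/m₀) = −(Q_out/(Q_in−Q_out)) ln(V/V₀).
m = m₀ (V₀/V)^(Q_out/(Q_in−Q_out)) = 52.4 × (776/1780.6)^(1.8571) = 11.206 g.
C = m/V = 11.206/1780.6 = 0.0062930 g/L.

0.00629 g/L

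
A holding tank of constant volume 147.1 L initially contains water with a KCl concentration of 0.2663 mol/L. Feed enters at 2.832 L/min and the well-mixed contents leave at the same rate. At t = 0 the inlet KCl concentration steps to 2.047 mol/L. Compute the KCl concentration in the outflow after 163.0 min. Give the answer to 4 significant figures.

Unsteady species balance (constant V, well mixed): V dC/dt = Q(C_in − C).
Time constant τ = V/Q = 147.1/2.832 = 51.9421 min.
Integrating: C(t) = C_in + (C₀ − C_in) e^(−t/τ).
C(163.0) = 2.047 + (0.2663 − 2.047)·e^(−163.0/51.9421) = 2.047 + (-1.78070)·0.0433647 = 1.96978 mol/L.

1.970 mol/L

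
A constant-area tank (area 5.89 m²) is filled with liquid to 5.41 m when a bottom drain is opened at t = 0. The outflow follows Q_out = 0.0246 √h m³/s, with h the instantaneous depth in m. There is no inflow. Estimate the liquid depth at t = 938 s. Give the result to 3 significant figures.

0.135 m

Unsteady balance on liquid volume: A dh/dt = −0.0246 √h.
∫ h^(−1/2) dh = −(0.0246/A) ∫ dt, giving 2√h = 2√h₀ − (0.0246/A) t.
√h = √5.41 − 0.0246·938/(2·5.89) = 2.3259 − 1.9588 = 0.36713.
h = 0.36713² = 0.13478 m.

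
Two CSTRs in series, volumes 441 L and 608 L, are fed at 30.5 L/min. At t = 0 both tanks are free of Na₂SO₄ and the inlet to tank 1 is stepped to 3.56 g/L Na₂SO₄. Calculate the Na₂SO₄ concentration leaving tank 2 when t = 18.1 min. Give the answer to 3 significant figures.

Each tank obeys Vᵢ dCᵢ/dt = Q(Cᵢ₋₁ − Cᵢ), so τᵢ = Vᵢ/Q.
τ₁ = 441/30.5 = 14.459 min; τ₂ = 608/30.5 = 19.934 min.
Solving the cascade with C₁(0)=C₂(0)=0 gives C₂(t) = C_in[1 − (τ₁ e^(−t/τ₁) − τ₂ e^(−t/τ₂))/(τ₁ − τ₂)].
At t = 18.1: e^(−t/τ₁) = 0.28599, e^(−t/τ₂) = 0.40334.
C₂ = 3.56·[1 − (14.459·0.28599 − 19.934·0.40334)/(-5.4754)] = 3.56·0.28676 = 1.0209 g/L.

1.02 g/L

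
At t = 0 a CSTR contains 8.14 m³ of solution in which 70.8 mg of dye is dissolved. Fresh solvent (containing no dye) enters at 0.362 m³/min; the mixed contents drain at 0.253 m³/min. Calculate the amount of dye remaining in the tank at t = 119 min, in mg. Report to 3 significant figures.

Total volume: dV/dt = Q_in − Q_out = 0.10900 m³/min, so V(t) = 8.14 + 0.10900 t and V(119) = 21.111 m³.
Solute balance: dm/dt = 0 − Q_out C = −Q_out m/V(t).
Separate: dm/m = −Q_out dt/V(t) ⇒ ln(m/m₀) = −(Q_out/(Q_in−Q_out)) ln(V/V₀).
m = m₀ (V₀/V)^(Q_out/(Q_in−Q_out)) = 70.8 × (8.14/21.111)^(2.3211) = 7.7511 mg.

7.75 mg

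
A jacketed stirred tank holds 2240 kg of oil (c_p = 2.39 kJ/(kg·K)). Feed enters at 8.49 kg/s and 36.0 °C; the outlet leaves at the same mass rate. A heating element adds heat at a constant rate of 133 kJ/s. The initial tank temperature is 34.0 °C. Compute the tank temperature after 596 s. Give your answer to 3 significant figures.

41.7 °C

Heat balance on the well-mixed liquid: M c_p dT/dt = ṁ c_p (T_in − T) + 133.
Rearrange: dT/dt = (T_ss − T)/τ with τ = M/ṁ = 263.84 s and T_ss = T_in + Q̇/(ṁ c_p) = 42.555 °C.
T approaches T_ss exponentially: T(t) = T_ss + (T₀ − T_ss) e^(−t/τ).
T(596) = 42.555 + (-8.5546)·e^(−596/263.84) = 42.555 + (-8.5546)·0.10446 = 41.661 °C.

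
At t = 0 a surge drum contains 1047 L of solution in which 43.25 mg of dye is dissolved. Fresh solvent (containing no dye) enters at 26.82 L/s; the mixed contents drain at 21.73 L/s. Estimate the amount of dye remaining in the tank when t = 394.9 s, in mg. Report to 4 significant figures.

Total volume: dV/dt = Q_in − Q_out = 5.09000 L/s, so V(t) = 1047 + 5.09000 t and V(394.9) = 3057.04 L.
No dye enters, so dm/dt = −Q_out · (m/V).
Separate: dm/m = −Q_out dt/V(t) ⇒ ln(m/m₀) = −(Q_out/(Q_in−Q_out)) ln(V/V₀).
m = m₀ (V₀/V)^(Q_out/(Q_in−Q_out)) = 43.25 × (1047/3057.04)^(4.26916) = 0.445980 mg.

0.4460 mg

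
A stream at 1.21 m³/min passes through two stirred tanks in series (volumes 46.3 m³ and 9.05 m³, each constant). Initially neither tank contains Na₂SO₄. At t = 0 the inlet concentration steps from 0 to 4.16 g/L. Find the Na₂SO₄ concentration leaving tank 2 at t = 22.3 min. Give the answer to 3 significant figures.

Species balance on tank i: dCᵢ/dt = (Cᵢ₋₁ − Cᵢ)/τᵢ with τᵢ = Vᵢ/Q.
τ₁ = 46.3/1.21 = 38.264 min; τ₂ = 9.05/1.21 = 7.4793 min.
Solving the cascade with C₁(0)=C₂(0)=0 gives C₂(t) = C_in[1 − (τ₁ e^(−t/τ₁) − τ₂ e^(−t/τ₂))/(τ₁ − τ₂)].
At t = 22.3: e^(−t/τ₁) = 0.55834, e^(−t/τ₂) = 0.050714.
C₂ = 4.16·[1 − (38.264·0.55834 − 7.4793·0.050714)/(30.785)] = 4.16·0.31833 = 1.3243 g/L.

1.32 g/L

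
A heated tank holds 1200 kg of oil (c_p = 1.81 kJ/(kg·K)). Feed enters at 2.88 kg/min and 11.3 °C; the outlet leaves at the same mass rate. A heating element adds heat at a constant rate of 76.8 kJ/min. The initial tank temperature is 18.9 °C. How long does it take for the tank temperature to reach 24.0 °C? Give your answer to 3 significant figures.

523 min

First-law balance (no shaft work): M c_p dT/dt = ṁ c_p (T_in − T) + 76.8.
τ = M/ṁ = 416.67 min; T_ss = T_in + Q̇/(ṁ c_p) = 26.033 °C.
T(t) = T_ss + (T₀ − T_ss) e^(−t/τ). Set T = 24.0:
e^(−t/τ) = (24.0 − 26.033)/(18.9 − 26.033) = 0.28501
t = −416.67 · ln(0.28501) = 523.01 min.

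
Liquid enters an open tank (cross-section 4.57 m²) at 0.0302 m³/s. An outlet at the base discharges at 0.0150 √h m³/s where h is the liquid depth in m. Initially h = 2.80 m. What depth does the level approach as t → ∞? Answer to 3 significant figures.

Unsteady balance on liquid volume: A dh/dt = Q_in − 0.0150 √h. At steady state dh/dt = 0:
Q_in = 0.0150 √h_ss ⇒ √h_ss = 0.0302/0.0150 = 2.0133.
h_ss = 2.0133² = 4.0535 m. (Since h₀ = 2.80 m < h_ss, the level will rise toward this value.)

4.05 m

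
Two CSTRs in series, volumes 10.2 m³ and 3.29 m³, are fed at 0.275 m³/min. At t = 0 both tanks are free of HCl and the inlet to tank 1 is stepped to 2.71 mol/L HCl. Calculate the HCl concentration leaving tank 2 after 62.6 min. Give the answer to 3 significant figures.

Species balance on tank i: dCᵢ/dt = (Cᵢ₋₁ − Cᵢ)/τᵢ with τᵢ = Vᵢ/Q.
τ₁ = 10.2/0.275 = 37.091 min; τ₂ = 3.29/0.275 = 11.964 min.
Solving the cascade with C₁(0)=C₂(0)=0 gives C₂(t) = C_in[1 − (τ₁ e^(−t/τ₁) − τ₂ e^(−t/τ₂))/(τ₁ − τ₂)].
At t = 62.6: e^(−t/τ₁) = 0.18494, e^(−t/τ₂) = 0.0053400.
C₂ = 2.71·[1 − (37.091·0.18494 − 11.964·0.0053400)/(25.127)] = 2.71·0.72955 = 1.9771 mol/L.

1.98 mol/L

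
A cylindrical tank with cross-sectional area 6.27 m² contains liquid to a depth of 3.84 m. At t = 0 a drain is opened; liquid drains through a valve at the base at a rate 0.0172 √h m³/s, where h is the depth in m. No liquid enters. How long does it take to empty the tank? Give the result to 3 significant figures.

1430 s

A dh/dt = −Q_out = −0.0172 √h.
This is separable: 2 d(√h)/dt = −0.0172/A, so √h = √h₀ − (0.0172/(2A)) t.
Tank is empty when √h = 0: t_empty = 2A√h₀/0.0172.
t_empty = 2·6.27·√3.84/0.0172 = 12.540·1.9596/0.0172 = 1428.7 s.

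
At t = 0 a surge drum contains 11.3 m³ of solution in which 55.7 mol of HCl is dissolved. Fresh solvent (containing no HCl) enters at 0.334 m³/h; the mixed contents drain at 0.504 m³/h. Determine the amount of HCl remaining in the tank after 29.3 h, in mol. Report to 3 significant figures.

Let m(t) be the amount of HCl. Volume: V(t) = V₀ + (Q_in − Q_out) t = 11.3 − 0.17000 t; V(29.3) = 6.3190 m³.
Species balance (pure solvent in): dm/dt = −Q_out · m/V(t).
dm/m = −Q_out dt/(V₀ − 0.17000 t); integrating gives ln(m/m₀) = −(Q_out/(Q_in−Q_out)) ln(V/V₀).
m = m₀ (V₀/V)^(Q_out/(Q_in−Q_out)) = 55.7 × (11.3/6.3190)^(-2.9647) = 9.9420 mol.

9.94 mol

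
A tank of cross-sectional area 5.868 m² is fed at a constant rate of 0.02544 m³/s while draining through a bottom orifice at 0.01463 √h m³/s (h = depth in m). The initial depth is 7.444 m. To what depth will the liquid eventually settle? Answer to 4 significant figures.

3.024 m

Level balance: A dh/dt = 0.02544 − 0.01463 √h. Setting dh/dt = 0:
Q_in = 0.01463 √h_ss ⇒ √h_ss = 0.02544/0.01463 = 1.73889.
h_ss = 1.73889² = 3.02375 m. (Since h₀ = 7.444 m > h_ss, the level will fall toward this value.)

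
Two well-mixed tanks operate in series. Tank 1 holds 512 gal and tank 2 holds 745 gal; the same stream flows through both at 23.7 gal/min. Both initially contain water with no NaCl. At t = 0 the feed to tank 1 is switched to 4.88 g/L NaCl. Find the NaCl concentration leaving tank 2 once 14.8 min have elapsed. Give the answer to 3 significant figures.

Each tank obeys Vᵢ dCᵢ/dt = Q(Cᵢ₋₁ − Cᵢ), so τᵢ = Vᵢ/Q.
τ₁ = 512/23.7 = 21.603 min; τ₂ = 745/23.7 = 31.435 min.
Tank 1: C₁ = C_in(1 − e^(−t/τ₁)). Tank 2 (τ₁ ≠ τ₂): C₂ = C_in[1 − (τ₁ e^(−t/τ₁) − τ₂ e^(−t/τ₂))/(τ₁ − τ₂)].
At t = 14.8: e^(−t/τ₁) = 0.50405, e^(−t/τ₂) = 0.62449.
C₂ = 4.88·[1 − (21.603·0.50405 − 31.435·0.62449)/(-9.8312)] = 4.88·0.11085 = 0.54096 g/L.

0.541 g/L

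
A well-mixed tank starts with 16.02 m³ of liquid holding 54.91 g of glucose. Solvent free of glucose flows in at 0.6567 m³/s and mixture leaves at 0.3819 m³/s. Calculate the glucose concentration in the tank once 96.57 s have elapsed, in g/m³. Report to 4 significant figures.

0.3319 g/m³

Total volume: dV/dt = Q_in − Q_out = 0.274800 m³/s, so V(t) = 16.02 + 0.274800 t and V(96.57) = 42.5574 m³.
No glucose enters, so dm/dt = −Q_out · (m/V).
dm/m = −Q_out dt/(V₀ + 0.274800 t); integrating gives ln(m/m₀) = −(Q_out/(Q_in−Q_out)) ln(V/V₀).
m = m₀ (V₀/V)^(Q_out/(Q_in−Q_out)) = 54.91 × (16.02/42.5574)^(1.38974) = 14.1243 g.
C = m/V = 14.1243/42.5574 = 0.331888 g/m³.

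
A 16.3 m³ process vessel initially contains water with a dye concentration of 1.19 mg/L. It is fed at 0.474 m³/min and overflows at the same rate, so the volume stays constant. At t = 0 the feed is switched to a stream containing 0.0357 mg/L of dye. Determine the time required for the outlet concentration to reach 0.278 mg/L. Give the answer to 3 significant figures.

53.7 min

Species balance: V dC/dt = Q(C_in − C) ⇒ τ = V/Q = 34.388 min.
C(t) = C_in + (C₀ − C_in) e^(−t/τ). Set C = 0.278 and solve for t:
e^(−t/τ) = (C − C_in)/(C₀ − C_in) = (0.278 − 0.0357)/(1.19 − 0.0357) = 0.20991
t = −τ ln(…) = 34.388 × 1.5611 = 53.682 min.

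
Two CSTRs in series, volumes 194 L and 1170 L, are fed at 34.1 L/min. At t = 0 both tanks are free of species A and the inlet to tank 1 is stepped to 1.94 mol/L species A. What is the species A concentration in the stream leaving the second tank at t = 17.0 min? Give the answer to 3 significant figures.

0.542 mol/L

Time constants: τᵢ = Vᵢ/Q for each well-mixed tank.
τ₁ = 194/34.1 = 5.6891 min; τ₂ = 1170/34.1 = 34.311 min.
Solving the cascade with C₁(0)=C₂(0)=0 gives C₂(t) = C_in[1 − (τ₁ e^(−t/τ₁) − τ₂ e^(−t/τ₂))/(τ₁ − τ₂)].
At t = 17.0: e^(−t/τ₁) = 0.050381, e^(−t/τ₂) = 0.60928.
C₂ = 1.94·[1 − (5.6891·0.050381 − 34.311·0.60928)/(-28.622)] = 1.94·0.27962 = 0.54247 mol/L.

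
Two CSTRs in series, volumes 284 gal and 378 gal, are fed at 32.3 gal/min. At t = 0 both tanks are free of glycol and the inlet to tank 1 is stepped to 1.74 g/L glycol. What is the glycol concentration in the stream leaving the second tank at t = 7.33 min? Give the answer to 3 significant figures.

Each tank obeys Vᵢ dCᵢ/dt = Q(Cᵢ₋₁ − Cᵢ), so τᵢ = Vᵢ/Q.
τ₁ = 284/32.3 = 8.7926 min; τ₂ = 378/32.3 = 11.703 min.
Solving the cascade with C₁(0)=C₂(0)=0 gives C₂(t) = C_in[1 − (τ₁ e^(−t/τ₁) − τ₂ e^(−t/τ₂))/(τ₁ − τ₂)].
At t = 7.33: e^(−t/τ₁) = 0.43446, e^(−t/τ₂) = 0.53454.
C₂ = 1.74·[1 − (8.7926·0.43446 − 11.703·0.53454)/(-2.9102)] = 1.74·0.16308 = 0.28375 g/L.

0.284 g/L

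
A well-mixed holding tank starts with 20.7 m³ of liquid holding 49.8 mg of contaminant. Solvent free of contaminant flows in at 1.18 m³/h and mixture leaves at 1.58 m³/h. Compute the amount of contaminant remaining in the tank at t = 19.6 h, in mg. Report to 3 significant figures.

7.60 mg

Let m(t) be the amount of contaminant. Volume: V(t) = V₀ + (Q_in − Q_out) t = 20.7 − 0.40000 t; V(19.6) = 12.860 m³.
Species balance (pure solvent in): dm/dt = −Q_out · m/V(t).
Separate: dm/m = −Q_out dt/V(t) ⇒ ln(m/m₀) = −(Q_out/(Q_in−Q_out)) ln(V/V₀).
m = m₀ (V₀/V)^(Q_out/(Q_in−Q_out)) = 49.8 × (20.7/12.860)^(-3.9500) = 7.5971 mg.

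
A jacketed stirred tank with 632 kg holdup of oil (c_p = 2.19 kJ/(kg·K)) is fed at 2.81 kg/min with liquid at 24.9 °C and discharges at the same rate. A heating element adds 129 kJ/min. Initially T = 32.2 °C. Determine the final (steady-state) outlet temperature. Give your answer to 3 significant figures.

45.9 °C

First-law balance (no shaft work): M c_p dT/dt = ṁ c_p (T_in − T) + 129.
At steady state dT/dt = 0 ⇒ T_ss = T_in + Q̇/(ṁ c_p) = 24.9 + 129/(2.81·2.19) = 45.862 °C.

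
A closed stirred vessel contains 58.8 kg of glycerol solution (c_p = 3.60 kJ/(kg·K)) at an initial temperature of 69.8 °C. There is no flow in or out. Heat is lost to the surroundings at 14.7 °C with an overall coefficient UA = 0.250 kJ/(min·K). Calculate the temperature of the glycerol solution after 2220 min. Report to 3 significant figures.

18.7 °C

Energy balance: M c_p dT/dt = −UA(T − T_amb).
dT/dt = (T_ss − T)/τ with T_ss = T_amb = 14.700 °C, τ = M c_p/UA = 58.8·3.60/0.250 = 846.72 min.
Solution: T(t) = T_ss + (T₀ − T_ss) e^(−t/τ).
T(2220) = 14.700 + (55.100)·0.072666 = 18.704 °C.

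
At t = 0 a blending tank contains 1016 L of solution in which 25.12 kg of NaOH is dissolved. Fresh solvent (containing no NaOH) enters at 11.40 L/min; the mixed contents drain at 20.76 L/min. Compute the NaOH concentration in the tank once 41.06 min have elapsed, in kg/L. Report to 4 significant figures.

Let m(t) be the amount of NaOH. Volume: V(t) = V₀ + (Q_in − Q_out) t = 1016 − 9.36000 t; V(41.06) = 631.678 L.
Solute balance: dm/dt = 0 − Q_out C = −Q_out m/V(t).
dm/m = −Q_out dt/(V₀ − 9.36000 t); integrating gives ln(m/m₀) = −(Q_out/(Q_in−Q_out)) ln(V/V₀).
m = m₀ (V₀/V)^(Q_out/(Q_in−Q_out)) = 25.12 × (1016/631.678)^(-2.21795) = 8.75468 kg.
C = m/V = 8.75468/631.678 = 0.0138594 kg/L.

0.01386 kg/L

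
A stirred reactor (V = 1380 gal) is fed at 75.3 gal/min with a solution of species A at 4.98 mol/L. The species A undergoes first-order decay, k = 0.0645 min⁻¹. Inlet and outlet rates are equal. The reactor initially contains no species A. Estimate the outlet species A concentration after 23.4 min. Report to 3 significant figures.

2.14 mol/L

Species balance: V dC/dt = Q C_in − Q C − k V C.
dC/dt = (Q/V) C_in − (Q/V + k) C; effective rate a = Q/V + k = 0.054565 + 0.0645 = 0.11907 min⁻¹.
C_ss = Q C_in/(Q + kV) = 2.2822 mol/L; C(t) = C_ss + (C₀ − C_ss) e^(−a t).
C(23.4) = 2.2822 + (-2.2822)·e^(−0.11907·23.4) = 2.2822 + (-2.2822)·0.061660 = 2.1415 mol/L.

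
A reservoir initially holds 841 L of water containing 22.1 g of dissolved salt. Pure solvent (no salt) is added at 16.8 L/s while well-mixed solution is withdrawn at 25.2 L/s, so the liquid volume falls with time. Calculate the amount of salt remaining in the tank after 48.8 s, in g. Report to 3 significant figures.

2.98 g

Let m(t) be the amount of salt. Volume: V(t) = V₀ + (Q_in − Q_out) t = 841 − 8.4000 t; V(48.8) = 431.08 L.
Species balance (pure solvent in): dm/dt = −Q_out · m/V(t).
Separate: dm/m = −Q_out dt/V(t) ⇒ ln(m/m₀) = −(Q_out/(Q_in−Q_out)) ln(V/V₀).
m = m₀ (V₀/V)^(Q_out/(Q_in−Q_out)) = 22.1 × (841/431.08)^(-3.0000) = 2.9763 g.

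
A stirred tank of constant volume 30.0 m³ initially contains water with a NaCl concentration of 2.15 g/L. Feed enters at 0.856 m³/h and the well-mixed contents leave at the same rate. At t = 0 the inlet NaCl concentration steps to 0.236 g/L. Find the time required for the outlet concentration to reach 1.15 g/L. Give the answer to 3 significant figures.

25.9 h

Species balance: V dC/dt = Q(C_in − C) ⇒ τ = V/Q = 35.047 h.
C(t) = C_in + (C₀ − C_in) e^(−t/τ). Set C = 1.15 and solve for t:
e^(−t/τ) = (C − C_in)/(C₀ − C_in) = (1.15 − 0.236)/(2.15 − 0.236) = 0.47753
t = −τ ln(…) = 35.047 × 0.73912 = 25.904 h.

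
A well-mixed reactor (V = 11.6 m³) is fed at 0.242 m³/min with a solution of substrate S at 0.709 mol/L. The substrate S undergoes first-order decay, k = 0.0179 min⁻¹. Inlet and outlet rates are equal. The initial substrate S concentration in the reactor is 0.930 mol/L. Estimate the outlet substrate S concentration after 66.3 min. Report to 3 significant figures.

Species balance: V dC/dt = Q C_in − Q C − k V C.
This is linear with rate a = Q/V + k = 0.038762 min⁻¹.
C_ss = Q C_in/(Q + kV) = 0.38159 mol/L; C(t) = C_ss + (C₀ − C_ss) e^(−a t).
C(66.3) = 0.38159 + (0.54841)·e^(−0.038762·66.3) = 0.38159 + (0.54841)·0.076541 = 0.42357 mol/L.

0.424 mol/L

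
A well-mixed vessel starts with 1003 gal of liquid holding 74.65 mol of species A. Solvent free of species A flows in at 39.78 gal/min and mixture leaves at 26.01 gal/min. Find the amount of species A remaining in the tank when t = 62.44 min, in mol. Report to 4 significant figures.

23.18 mol

Total volume: dV/dt = Q_in − Q_out = 13.7700 gal/min, so V(t) = 1003 + 13.7700 t and V(62.44) = 1862.80 gal.
Solute balance: dm/dt = 0 − Q_out C = −Q_out m/V(t).
Separate: dm/m = −Q_out dt/V(t) ⇒ ln(m/m₀) = −(Q_out/(Q_in−Q_out)) ln(V/V₀).
m = m₀ (V₀/V)^(Q_out/(Q_in−Q_out)) = 74.65 × (1003/1862.80)^(1.88889) = 23.1832 mol.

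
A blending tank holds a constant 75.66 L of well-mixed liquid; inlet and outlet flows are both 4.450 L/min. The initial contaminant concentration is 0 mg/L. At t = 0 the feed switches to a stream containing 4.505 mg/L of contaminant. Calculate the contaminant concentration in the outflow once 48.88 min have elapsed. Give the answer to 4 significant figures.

Transient balance on the dissolved component: V dC/dt = Q(C_in − C).
Rewrite as dC/dt + C/τ = C_in/τ, τ = V/Q = 17.0022 min.
Solution: C(t) = C_in + (C₀ − C_in) e^(−t/τ).
C(48.88) = 4.505 + (0 − 4.505)·e^(−48.88/17.0022) = 4.505 + (-4.50500)·0.0564210 = 4.25082 mg/L.

4.251 mg/L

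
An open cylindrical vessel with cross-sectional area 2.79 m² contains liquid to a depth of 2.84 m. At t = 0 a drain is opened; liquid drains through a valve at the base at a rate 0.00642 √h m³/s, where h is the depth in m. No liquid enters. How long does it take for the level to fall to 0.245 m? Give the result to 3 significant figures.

1030 s

Volume balance on the tank: A dh/dt = −0.00642 √h.
Separate and integrate: 2(√h − √h₀) = −(0.00642/A) t.
t = 2A(√h₀ − √h)/0.00642 = 2·2.79·(√2.84 − √0.245)/0.00642
  = 5.5800 × (1.6852 − 0.49497) / 0.00642 = 1034.5 s.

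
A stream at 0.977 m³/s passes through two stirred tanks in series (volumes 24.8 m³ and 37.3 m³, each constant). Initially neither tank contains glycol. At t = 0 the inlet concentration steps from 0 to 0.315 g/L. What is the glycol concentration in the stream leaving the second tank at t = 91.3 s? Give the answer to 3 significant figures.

0.246 g/L

Each tank obeys Vᵢ dCᵢ/dt = Q(Cᵢ₋₁ − Cᵢ), so τᵢ = Vᵢ/Q.
τ₁ = 24.8/0.977 = 25.384 s; τ₂ = 37.3/0.977 = 38.178 s.
Tank 1: C₁ = C_in(1 − e^(−t/τ₁)). Tank 2 (τ₁ ≠ τ₂): C₂ = C_in[1 − (τ₁ e^(−t/τ₁) − τ₂ e^(−t/τ₂))/(τ₁ − τ₂)].
At t = 91.3: e^(−t/τ₁) = 0.027412, e^(−t/τ₂) = 0.091499.
C₂ = 0.315·[1 − (25.384·0.027412 − 38.178·0.091499)/(-12.794)] = 0.315·0.78135 = 0.24613 g/L.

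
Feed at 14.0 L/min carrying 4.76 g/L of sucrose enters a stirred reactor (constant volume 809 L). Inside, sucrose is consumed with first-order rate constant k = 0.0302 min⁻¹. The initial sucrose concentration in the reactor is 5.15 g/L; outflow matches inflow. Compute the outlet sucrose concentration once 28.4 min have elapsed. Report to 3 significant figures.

Accumulation = in − out − consumed: V dC/dt = Q C_in − Q C − k V C.
dC/dt = (Q/V) C_in − (Q/V + k) C; effective rate a = Q/V + k = 0.017305 + 0.0302 = 0.047505 min⁻¹.
C_ss = Q C_in/(Q + kV) = 1.7340 g/L; C(t) = C_ss + (C₀ − C_ss) e^(−a t).
C(28.4) = 1.7340 + (3.4160)·e^(−0.047505·28.4) = 1.7340 + (3.4160)·0.25946 = 2.6203 g/L.

2.62 g/L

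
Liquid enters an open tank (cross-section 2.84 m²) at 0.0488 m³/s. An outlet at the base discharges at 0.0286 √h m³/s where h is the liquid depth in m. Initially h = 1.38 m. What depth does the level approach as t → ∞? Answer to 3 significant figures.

A dh/dt = Q_in − 0.0286 √h. Steady state requires inflow = outflow:
Q_in = 0.0286 √h_ss ⇒ √h_ss = 0.0488/0.0286 = 1.7063.
h_ss = 1.7063² = 2.9114 m. (Since h₀ = 1.38 m < h_ss, the level will rise toward this value.)

2.91 m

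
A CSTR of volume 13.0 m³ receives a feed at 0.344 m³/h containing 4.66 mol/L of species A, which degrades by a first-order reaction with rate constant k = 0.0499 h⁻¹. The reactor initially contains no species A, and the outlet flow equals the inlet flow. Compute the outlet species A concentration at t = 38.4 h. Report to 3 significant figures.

1.53 mol/L

Accumulation = in − out − consumed: V dC/dt = Q C_in − Q C − k V C.
dC/dt = (Q/V) C_in − (Q/V + k) C; effective rate a = Q/V + k = 0.026462 + 0.0499 = 0.076362 h⁻¹.
C_ss = Q C_in/(Q + kV) = 1.6148 mol/L; C(t) = C_ss + (C₀ − C_ss) e^(−a t).
C(38.4) = 1.6148 + (-1.6148)·e^(−0.076362·38.4) = 1.6148 + (-1.6148)·0.053275 = 1.5288 mol/L.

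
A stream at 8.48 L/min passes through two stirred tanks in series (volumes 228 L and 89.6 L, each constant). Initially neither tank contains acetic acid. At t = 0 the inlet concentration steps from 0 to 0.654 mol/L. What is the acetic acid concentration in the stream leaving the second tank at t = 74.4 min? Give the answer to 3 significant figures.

Species balance on tank i: dCᵢ/dt = (Cᵢ₋₁ − Cᵢ)/τᵢ with τᵢ = Vᵢ/Q.
τ₁ = 228/8.48 = 26.887 min; τ₂ = 89.6/8.48 = 10.566 min.
Tank 1: C₁ = C_in(1 − e^(−t/τ₁)). Tank 2 (τ₁ ≠ τ₂): C₂ = C_in[1 − (τ₁ e^(−t/τ₁) − τ₂ e^(−t/τ₂))/(τ₁ − τ₂)].
At t = 74.4: e^(−t/τ₁) = 0.062840, e^(−t/τ₂) = 0.00087488.
C₂ = 0.654·[1 − (26.887·0.062840 − 10.566·0.00087488)/(16.321)] = 0.654·0.89704 = 0.58667 mol/L.

0.587 mol/L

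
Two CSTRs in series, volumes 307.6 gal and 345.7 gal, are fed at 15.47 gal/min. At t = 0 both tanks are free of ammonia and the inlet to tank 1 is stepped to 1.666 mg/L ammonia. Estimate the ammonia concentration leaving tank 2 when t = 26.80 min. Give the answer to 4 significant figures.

0.6042 mg/L

Each tank obeys Vᵢ dCᵢ/dt = Q(Cᵢ₋₁ − Cᵢ), so τᵢ = Vᵢ/Q.
τ₁ = 307.6/15.47 = 19.8836 min; τ₂ = 345.7/15.47 = 22.3465 min.
Tank 1: C₁ = C_in(1 − e^(−t/τ₁)). Tank 2 (τ₁ ≠ τ₂): C₂ = C_in[1 − (τ₁ e^(−t/τ₁) − τ₂ e^(−t/τ₂))/(τ₁ − τ₂)].
At t = 26.80: e^(−t/τ₁) = 0.259800, e^(−t/τ₂) = 0.301407.
C₂ = 1.666·[1 − (19.8836·0.259800 − 22.3465·0.301407)/(-2.46283)] = 1.666·0.362684 = 0.604232 mg/L.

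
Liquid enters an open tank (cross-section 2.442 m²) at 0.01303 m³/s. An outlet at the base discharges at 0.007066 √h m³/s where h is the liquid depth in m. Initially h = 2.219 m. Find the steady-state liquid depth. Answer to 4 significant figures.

3.400 m

Level balance: A dh/dt = 0.01303 − 0.007066 √h. Setting dh/dt = 0:
Q_in = 0.007066 √h_ss ⇒ √h_ss = 0.01303/0.007066 = 1.84404.
h_ss = 1.84404² = 3.40049 m. (Since h₀ = 2.219 m < h_ss, the level will rise toward this value.)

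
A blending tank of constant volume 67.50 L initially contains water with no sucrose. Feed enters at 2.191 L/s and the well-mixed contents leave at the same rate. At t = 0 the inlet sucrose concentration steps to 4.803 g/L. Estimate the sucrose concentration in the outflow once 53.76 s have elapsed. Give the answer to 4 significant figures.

3.964 g/L

Accumulation = in − out for the solute gives V dC/dt = Q(C_in − C).
So dC/dt = (C_in − C)/τ with τ = V/Q = 67.50/2.191 = 30.8079 s.
C approaches C_in exponentially: C(t) = C_in + (C₀ − C_in) e^(−t/τ).
C(53.76) = 4.803 + (0 − 4.803)·e^(−53.76/30.8079) = 4.803 + (-4.80300)·0.174643 = 3.96419 g/L.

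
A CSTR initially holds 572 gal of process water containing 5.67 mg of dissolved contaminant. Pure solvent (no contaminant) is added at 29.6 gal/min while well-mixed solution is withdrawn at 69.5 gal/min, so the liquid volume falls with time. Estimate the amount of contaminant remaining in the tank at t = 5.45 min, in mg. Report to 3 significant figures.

Total volume: dV/dt = Q_in − Q_out = -39.900 gal/min, so V(t) = 572 − 39.900 t and V(5.45) = 354.54 gal.
Solute balance: dm/dt = 0 − Q_out C = −Q_out m/V(t).
Separate: dm/m = −Q_out dt/V(t) ⇒ ln(m/m₀) = −(Q_out/(Q_in−Q_out)) ln(V/V₀).
m = m₀ (V₀/V)^(Q_out/(Q_in−Q_out)) = 5.67 × (572/354.54)^(-1.7419) = 2.4647 mg.

2.46 mg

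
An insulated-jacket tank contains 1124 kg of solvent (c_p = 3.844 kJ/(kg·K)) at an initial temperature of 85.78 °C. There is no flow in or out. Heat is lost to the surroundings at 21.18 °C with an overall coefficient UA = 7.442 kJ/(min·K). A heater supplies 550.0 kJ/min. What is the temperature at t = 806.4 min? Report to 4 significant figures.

Lumped-capacitance energy balance: M c_p dT/dt = UA(T_amb − T) + Q̇.
dT/dt = (T_ss − T)/τ with T_ss = T_amb + Q̇/UA = 21.18 + 550.0/7.442 = 95.0849 °C, τ = M c_p/UA = 1124·3.844/7.442 = 580.577 min.
T approaches T_ss exponentially: T(t) = T_ss + (T₀ − T_ss) e^(−t/τ).
T(806.4) = 95.0849 + (-9.30486)·0.249334 = 92.7648 °C.

92.76 °C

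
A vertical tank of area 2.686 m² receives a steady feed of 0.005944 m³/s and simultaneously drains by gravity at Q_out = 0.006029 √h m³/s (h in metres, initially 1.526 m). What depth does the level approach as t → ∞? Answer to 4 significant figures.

0.9720 m

A dh/dt = Q_in − 0.006029 √h. Steady state requires inflow = outflow:
Q_in = 0.006029 √h_ss ⇒ √h_ss = 0.005944/0.006029 = 0.985901.
h_ss = 0.985901² = 0.972002 m. (Since h₀ = 1.526 m > h_ss, the level will fall toward this value.)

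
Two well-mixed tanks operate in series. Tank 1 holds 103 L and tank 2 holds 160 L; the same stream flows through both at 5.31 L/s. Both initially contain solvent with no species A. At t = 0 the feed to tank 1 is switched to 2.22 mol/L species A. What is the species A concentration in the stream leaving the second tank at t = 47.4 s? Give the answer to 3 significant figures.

1.28 mol/L

Each tank obeys Vᵢ dCᵢ/dt = Q(Cᵢ₋₁ − Cᵢ), so τᵢ = Vᵢ/Q.
τ₁ = 103/5.31 = 19.397 s; τ₂ = 160/5.31 = 30.132 s.
Solving the cascade with C₁(0)=C₂(0)=0 gives C₂(t) = C_in[1 − (τ₁ e^(−t/τ₁) − τ₂ e^(−t/τ₂))/(τ₁ − τ₂)].
At t = 47.4: e^(−t/τ₁) = 0.086845, e^(−t/τ₂) = 0.20740.
C₂ = 2.22·[1 − (19.397·0.086845 − 30.132·0.20740)/(-10.734)] = 2.22·0.57474 = 1.2759 mol/L.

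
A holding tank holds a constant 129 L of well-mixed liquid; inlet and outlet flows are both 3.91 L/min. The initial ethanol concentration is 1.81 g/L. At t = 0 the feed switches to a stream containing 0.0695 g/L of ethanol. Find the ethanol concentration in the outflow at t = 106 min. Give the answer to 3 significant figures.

Species balance on the tank: V dC/dt = Q(C_in − C).
Time constant τ = V/Q = 129/3.91 = 32.992 min.
This is linear first-order; C(t) = C_in + (C₀ − C_in) e^(−t/τ).
C(106) = 0.0695 + (1.81 − 0.0695)·e^(−106/32.992) = 0.0695 + (1.7405)·0.040241 = 0.13954 g/L.

0.140 g/L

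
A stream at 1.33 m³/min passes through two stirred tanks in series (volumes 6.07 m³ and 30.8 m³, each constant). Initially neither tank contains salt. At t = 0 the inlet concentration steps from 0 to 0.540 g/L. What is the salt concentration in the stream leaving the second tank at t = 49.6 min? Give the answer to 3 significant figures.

0.461 g/L

Each tank obeys Vᵢ dCᵢ/dt = Q(Cᵢ₋₁ − Cᵢ), so τᵢ = Vᵢ/Q.
τ₁ = 6.07/1.33 = 4.5639 min; τ₂ = 30.8/1.33 = 23.158 min.
Solving the cascade with C₁(0)=C₂(0)=0 gives C₂(t) = C_in[1 − (τ₁ e^(−t/τ₁) − τ₂ e^(−t/τ₂))/(τ₁ − τ₂)].
At t = 49.6: e^(−t/τ₁) = 1.9061e-05, e^(−t/τ₂) = 0.11744.
C₂ = 0.540·[1 − (4.5639·1.9061e-05 − 23.158·0.11744)/(-18.594)] = 0.540·0.85374 = 0.46102 g/L.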